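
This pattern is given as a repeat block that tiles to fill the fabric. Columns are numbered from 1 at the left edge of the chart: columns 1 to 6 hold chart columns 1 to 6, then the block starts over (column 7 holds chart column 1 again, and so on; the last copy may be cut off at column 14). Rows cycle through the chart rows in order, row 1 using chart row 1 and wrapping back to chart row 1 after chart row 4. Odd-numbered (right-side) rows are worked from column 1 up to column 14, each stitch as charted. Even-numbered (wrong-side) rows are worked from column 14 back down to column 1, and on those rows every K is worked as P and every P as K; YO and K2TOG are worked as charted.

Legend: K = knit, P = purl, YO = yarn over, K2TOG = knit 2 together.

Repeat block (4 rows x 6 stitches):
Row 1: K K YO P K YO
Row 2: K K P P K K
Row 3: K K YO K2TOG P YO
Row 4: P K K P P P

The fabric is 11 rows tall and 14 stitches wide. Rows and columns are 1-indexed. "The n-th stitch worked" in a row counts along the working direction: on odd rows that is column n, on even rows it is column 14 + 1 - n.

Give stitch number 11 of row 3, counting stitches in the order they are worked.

== STITCH ==
P

Derivation:
For row 3: chart row = ((3-1) mod 4) + 1 = 3; this is a RS (odd) row.
Chart row 3 tiled across columns 1-14: K K YO K2TOG P YO K K YO K2TOG P YO K K
Right side: take the tiled row as-is (worked left to right from column 1).
Stitch 11 in working order -> P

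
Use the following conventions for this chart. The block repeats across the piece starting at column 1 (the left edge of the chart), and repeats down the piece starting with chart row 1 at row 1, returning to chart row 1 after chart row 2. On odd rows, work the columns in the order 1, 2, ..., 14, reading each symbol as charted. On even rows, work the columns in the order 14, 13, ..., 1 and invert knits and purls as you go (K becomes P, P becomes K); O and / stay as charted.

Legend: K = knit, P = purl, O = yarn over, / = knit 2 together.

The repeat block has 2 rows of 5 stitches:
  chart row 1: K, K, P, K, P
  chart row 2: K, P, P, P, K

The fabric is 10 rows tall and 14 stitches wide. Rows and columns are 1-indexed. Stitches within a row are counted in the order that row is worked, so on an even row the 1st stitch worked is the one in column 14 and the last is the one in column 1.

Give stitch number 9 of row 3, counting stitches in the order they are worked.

Result:
K

Derivation:
For row 3: chart row = ((3-1) mod 2) + 1 = 1; this is a RS (odd) row.
Chart row 1 tiled across columns 1-14: K K P K P K K P K P K K P K
Right side: take the tiled row as-is (worked left to right from column 1).
Counting 9 along the worked row gives K.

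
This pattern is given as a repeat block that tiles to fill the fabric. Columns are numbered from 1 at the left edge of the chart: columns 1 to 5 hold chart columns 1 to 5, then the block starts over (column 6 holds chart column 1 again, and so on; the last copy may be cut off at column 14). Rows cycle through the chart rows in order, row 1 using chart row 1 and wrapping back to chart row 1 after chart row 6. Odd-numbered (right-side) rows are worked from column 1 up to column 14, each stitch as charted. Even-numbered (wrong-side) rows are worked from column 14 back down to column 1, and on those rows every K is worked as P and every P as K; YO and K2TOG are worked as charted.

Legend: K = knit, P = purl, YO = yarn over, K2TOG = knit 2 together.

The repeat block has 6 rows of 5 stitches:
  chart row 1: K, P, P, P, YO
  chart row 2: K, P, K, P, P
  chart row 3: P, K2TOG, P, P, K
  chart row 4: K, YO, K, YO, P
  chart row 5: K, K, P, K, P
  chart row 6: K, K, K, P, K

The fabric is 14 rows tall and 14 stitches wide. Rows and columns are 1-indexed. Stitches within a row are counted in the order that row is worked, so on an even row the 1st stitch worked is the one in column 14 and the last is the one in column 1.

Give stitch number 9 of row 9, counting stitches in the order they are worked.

Stitch:
P

Derivation:
Row 9: (9-1) mod 6 = 2, so use chart row 3. Odd row -> RS.
Chart row 3 tiled across columns 1-14: P K2TOG P P K P K2TOG P P K P K2TOG P P
Right side: take the tiled row as-is (worked left to right from column 1).
Counting 9 along the worked row gives P.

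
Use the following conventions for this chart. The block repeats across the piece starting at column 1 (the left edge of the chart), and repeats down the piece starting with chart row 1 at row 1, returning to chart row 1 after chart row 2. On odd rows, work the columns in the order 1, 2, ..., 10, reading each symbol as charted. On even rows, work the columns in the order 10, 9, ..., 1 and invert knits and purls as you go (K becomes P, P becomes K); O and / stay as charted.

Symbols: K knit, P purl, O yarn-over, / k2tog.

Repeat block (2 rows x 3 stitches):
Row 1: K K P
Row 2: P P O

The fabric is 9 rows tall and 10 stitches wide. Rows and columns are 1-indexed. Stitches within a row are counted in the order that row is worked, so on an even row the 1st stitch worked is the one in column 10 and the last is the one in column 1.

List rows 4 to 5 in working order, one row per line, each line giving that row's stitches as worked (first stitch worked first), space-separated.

Row 4: chart row 2, WS - tiled (columns 1-10): P P O P P O P P O P; work from column 10 back to 1 with K<->P swapped.
Row 5: chart row 1, RS - tile across columns 1-10 and work as-is.

Rows as worked:
K O K K O K K O K K
K K P K K P K K P K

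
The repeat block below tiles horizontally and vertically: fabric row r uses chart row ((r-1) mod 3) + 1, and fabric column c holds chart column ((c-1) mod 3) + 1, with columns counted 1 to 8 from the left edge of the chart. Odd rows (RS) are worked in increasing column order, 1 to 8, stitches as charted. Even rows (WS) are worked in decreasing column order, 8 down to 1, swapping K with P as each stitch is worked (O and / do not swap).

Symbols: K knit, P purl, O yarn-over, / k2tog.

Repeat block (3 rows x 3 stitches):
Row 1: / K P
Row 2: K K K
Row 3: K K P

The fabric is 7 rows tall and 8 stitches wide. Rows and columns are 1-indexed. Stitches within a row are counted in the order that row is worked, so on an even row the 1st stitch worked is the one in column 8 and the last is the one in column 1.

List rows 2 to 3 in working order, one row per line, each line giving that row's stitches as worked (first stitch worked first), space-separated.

Rows as worked:
P P P P P P P P
K K P K K P K K

Derivation:
Row 2: chart row 2, WS - tiled (columns 1-8): K K K K K K K K; work from column 8 back to 1 with K<->P swapped.
Row 3: chart row 3, RS - tile across columns 1-8 and work as-is.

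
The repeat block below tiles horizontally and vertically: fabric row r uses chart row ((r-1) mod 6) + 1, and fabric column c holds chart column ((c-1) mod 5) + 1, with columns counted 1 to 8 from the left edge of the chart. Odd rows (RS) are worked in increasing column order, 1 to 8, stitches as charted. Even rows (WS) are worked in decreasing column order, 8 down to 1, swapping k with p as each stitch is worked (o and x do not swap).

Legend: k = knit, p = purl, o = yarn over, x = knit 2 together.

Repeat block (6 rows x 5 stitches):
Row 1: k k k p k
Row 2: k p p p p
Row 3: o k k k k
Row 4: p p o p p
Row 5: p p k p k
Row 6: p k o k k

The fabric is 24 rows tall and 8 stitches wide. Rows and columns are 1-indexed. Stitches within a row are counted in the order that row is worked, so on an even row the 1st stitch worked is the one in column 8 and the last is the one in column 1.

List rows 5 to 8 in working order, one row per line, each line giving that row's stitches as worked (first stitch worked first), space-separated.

Row 5: chart row 5, RS - tile across columns 1-8 and work as-is.
Row 6: chart row 6, WS - tiled (columns 1-8): p k o k k p k o; work from column 8 back to 1 with k<->p swapped.
Row 7: chart row 1, RS - tile across columns 1-8 and work as-is.
Row 8: chart row 2, WS - tiled (columns 1-8): k p p p p k p p; work from column 8 back to 1 with k<->p swapped.

Rows as worked:
p p k p k p p k
o p k p p o p k
k k k p k k k k
k k p k k k k p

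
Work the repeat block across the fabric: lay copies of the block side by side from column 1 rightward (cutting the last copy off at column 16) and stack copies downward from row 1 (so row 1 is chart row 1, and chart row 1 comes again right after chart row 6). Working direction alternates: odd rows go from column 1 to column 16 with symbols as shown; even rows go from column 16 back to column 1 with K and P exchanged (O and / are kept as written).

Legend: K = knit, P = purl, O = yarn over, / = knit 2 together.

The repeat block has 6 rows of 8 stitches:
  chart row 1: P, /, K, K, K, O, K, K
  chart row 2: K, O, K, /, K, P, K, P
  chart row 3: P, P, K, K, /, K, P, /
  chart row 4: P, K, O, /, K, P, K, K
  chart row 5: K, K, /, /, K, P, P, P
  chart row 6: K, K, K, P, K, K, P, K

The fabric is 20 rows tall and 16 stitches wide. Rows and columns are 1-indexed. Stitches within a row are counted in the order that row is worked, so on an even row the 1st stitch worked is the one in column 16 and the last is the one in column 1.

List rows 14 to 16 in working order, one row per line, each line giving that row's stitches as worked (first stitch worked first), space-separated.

Row 14: chart row 2, WS - tiled (columns 1-16): K O K / K P K P K O K / K P K P; work from column 16 back to 1 with K<->P swapped.
Row 15: chart row 3, RS - tile across columns 1-16 and work as-is.
Row 16: chart row 4, WS - tiled (columns 1-16): P K O / K P K K P K O / K P K K; work from column 16 back to 1 with K<->P swapped.

== ROWS AS WORKED ==
K P K P / P O P K P K P / P O P
P P K K / K P / P P K K / K P /
P P K P / O P K P P K P / O P K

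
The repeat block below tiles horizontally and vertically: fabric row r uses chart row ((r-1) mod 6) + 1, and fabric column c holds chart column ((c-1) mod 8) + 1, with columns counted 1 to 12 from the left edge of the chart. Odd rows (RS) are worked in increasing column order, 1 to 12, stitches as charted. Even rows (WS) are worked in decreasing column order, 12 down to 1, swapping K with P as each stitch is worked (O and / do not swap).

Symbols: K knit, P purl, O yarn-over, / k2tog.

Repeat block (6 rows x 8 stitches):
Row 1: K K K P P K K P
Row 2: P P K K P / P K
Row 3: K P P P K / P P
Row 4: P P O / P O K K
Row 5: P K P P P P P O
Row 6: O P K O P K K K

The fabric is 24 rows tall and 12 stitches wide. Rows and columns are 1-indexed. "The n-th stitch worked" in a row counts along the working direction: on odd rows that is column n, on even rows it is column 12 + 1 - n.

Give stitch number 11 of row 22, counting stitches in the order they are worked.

== STITCH ==
K

Derivation:
For row 22: chart row = ((22-1) mod 6) + 1 = 4; this is a WS (even) row.
Chart row 4 tiled across columns 1-12: P P O / P O K K P P O /
WS: work from column 12 back to column 1 (reverse the tiled row), swapping K<->P (O and / unchanged).
Row 22 as worked: / O K K P P O K / O K K
Counting 11 along the worked row gives K.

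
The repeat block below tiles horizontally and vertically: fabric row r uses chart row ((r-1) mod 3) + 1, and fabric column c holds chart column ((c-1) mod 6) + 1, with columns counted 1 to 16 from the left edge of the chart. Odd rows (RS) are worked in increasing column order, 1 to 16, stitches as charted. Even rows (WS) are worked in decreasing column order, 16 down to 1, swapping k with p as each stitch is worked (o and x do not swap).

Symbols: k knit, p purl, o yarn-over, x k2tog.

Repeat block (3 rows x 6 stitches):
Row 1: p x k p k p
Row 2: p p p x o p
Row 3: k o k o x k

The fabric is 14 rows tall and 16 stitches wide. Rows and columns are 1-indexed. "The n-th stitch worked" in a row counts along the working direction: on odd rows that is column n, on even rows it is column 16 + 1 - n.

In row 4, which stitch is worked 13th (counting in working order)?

For row 4: chart row = ((4-1) mod 3) + 1 = 1; this is a WS (even) row.
Chart row 1 tiled across columns 1-16: p x k p k p p x k p k p p x k p
WS: work from column 16 back to column 1 (reverse the tiled row), swapping k<->p (o and x unchanged).
Row 4 as worked: k p x k k p k p x k k p k p x k
The 13th stitch worked is k.

== STITCH ==
k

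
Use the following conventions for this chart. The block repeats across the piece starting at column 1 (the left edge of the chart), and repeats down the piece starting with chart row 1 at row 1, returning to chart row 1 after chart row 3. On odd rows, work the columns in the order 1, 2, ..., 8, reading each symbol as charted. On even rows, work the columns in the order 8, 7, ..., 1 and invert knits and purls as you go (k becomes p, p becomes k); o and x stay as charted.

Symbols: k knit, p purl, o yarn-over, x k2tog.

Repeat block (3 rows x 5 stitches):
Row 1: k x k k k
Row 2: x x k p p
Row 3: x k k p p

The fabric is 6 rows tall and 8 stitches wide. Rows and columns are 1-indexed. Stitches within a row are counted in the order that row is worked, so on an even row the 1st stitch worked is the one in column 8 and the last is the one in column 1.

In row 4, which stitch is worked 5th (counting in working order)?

Stitch:
p

Derivation:
Row 4 uses chart row ((4-1) mod 3)+1 = 1. Row 4 is even, so WS.
Chart row 1 tiled across columns 1-8: k x k k k k x k
WS row: flip the tiled sequence (start at column 8) and apply k<->p; o and x stay.
Row 4 as worked: p x p p p p x p
Counting 5 along the worked row gives p.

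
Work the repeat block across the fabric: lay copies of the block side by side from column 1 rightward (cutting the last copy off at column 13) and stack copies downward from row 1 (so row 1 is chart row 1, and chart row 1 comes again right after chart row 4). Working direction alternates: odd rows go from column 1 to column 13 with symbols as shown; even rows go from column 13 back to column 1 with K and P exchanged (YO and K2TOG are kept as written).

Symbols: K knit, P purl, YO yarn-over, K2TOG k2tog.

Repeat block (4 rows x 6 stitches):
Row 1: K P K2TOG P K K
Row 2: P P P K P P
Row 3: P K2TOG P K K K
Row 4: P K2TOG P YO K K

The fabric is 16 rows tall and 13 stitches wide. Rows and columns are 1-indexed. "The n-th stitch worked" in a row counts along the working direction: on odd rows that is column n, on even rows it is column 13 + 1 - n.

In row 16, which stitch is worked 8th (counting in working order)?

For row 16: chart row = ((16-1) mod 4) + 1 = 4; this is a WS (even) row.
Chart row 4 tiled across columns 1-13: P K2TOG P YO K K P K2TOG P YO K K P
WS row: flip the tiled sequence (start at column 13) and apply K<->P; YO and K2TOG stay.
Row 16 as worked: K P P YO K K2TOG K P P YO K K2TOG K
Counting 8 along the worked row gives P.

Stitch:
P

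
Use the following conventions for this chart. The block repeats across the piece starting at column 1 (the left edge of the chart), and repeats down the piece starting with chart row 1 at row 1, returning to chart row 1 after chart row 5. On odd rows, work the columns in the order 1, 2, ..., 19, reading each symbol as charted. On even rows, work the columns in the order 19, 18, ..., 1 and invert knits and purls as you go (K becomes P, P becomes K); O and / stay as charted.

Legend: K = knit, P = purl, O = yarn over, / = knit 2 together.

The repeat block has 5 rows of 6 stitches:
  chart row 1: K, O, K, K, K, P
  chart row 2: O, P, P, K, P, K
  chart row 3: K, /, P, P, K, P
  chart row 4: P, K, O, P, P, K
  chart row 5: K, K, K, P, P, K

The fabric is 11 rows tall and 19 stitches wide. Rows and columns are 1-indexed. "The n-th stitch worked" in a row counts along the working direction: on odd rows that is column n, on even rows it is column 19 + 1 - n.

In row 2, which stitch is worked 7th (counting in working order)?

Row 2: (2-1) mod 5 = 1, so use chart row 2. Even row -> WS.
Chart row 2 tiled across columns 1-19: O P P K P K O P P K P K O P P K P K O
WS: work from column 19 back to column 1 (reverse the tiled row), swapping K<->P (O and / unchanged).
Row 2 as worked: O P K P K K O P K P K K O P K P K K O
The 7th stitch worked is O.

Result:
O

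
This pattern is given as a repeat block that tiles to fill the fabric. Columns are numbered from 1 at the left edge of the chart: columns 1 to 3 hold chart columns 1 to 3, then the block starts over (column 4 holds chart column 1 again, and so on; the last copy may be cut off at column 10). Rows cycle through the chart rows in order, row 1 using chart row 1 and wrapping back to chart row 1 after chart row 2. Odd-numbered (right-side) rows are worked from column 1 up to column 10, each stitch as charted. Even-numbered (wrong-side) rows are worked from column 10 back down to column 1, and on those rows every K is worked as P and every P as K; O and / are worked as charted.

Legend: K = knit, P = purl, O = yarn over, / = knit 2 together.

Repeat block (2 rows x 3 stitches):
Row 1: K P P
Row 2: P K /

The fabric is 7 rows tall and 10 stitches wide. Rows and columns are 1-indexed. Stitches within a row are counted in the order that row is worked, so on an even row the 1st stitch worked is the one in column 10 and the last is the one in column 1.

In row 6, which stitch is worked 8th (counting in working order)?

Row 6 uses chart row ((6-1) mod 2)+1 = 2. Row 6 is even, so WS.
Chart row 2 tiled across columns 1-10: P K / P K / P K / P
WS row: flip the tiled sequence (start at column 10) and apply K<->P; O and / stay.
Row 6 as worked: K / P K / P K / P K
The 8th stitch worked is /.

Stitch:
/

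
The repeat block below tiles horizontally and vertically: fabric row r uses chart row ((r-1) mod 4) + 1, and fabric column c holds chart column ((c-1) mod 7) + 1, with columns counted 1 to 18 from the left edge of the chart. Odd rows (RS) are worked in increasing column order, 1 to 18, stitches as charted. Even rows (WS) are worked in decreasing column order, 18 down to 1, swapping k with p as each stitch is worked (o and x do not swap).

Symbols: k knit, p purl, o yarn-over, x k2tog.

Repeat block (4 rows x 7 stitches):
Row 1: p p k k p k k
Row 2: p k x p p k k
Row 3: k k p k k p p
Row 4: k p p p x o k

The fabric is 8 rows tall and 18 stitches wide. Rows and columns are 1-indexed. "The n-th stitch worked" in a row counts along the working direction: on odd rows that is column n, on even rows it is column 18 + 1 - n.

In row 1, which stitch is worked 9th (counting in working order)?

Result:
p

Derivation:
Row 1: (1-1) mod 4 = 0, so use chart row 1. Odd row -> RS.
Chart row 1 tiled across columns 1-18: p p k k p k k p p k k p k k p p k k
RS row: no reversal, no swap; stitch n worked = column n.
Stitch 9 in working order -> p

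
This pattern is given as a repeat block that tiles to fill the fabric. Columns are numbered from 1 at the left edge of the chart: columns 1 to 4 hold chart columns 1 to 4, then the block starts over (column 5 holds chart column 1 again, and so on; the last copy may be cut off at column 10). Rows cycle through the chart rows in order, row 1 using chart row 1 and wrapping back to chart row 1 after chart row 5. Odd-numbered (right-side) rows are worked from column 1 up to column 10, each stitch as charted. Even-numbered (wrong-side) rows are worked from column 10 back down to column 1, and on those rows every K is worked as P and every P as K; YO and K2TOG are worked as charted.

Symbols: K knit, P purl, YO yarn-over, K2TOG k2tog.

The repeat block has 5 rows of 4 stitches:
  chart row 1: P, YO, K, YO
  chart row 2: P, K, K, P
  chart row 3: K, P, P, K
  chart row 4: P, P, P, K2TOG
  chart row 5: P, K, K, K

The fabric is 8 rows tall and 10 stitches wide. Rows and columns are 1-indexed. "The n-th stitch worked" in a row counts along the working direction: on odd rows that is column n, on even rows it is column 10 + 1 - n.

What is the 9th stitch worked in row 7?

Result:
P

Derivation:
For row 7: chart row = ((7-1) mod 5) + 1 = 2; this is a RS (odd) row.
Chart row 2 tiled across columns 1-10: P K K P P K K P P K
Right side: take the tiled row as-is (worked left to right from column 1).
The 9th stitch worked is P.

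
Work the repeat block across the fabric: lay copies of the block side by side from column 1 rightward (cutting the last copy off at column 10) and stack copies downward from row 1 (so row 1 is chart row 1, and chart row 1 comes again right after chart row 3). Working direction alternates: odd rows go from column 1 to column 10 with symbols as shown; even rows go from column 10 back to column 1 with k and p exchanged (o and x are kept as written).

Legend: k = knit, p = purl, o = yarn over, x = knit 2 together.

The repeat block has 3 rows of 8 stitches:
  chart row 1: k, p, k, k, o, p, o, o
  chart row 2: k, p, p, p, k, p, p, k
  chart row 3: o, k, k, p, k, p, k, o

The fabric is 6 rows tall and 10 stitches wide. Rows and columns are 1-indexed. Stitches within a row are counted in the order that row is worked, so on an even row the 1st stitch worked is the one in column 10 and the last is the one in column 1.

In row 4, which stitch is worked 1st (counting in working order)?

Row 4: (4-1) mod 3 = 0, so use chart row 1. Even row -> WS.
Chart row 1 tiled across columns 1-10: k p k k o p o o k p
Wrong side: read the tiled row from column 10 down to 1 and exchange k with p (leave o, x).
Row 4 as worked: k p o o k o p p k p
The 1st stitch worked is k.

== STITCH ==
k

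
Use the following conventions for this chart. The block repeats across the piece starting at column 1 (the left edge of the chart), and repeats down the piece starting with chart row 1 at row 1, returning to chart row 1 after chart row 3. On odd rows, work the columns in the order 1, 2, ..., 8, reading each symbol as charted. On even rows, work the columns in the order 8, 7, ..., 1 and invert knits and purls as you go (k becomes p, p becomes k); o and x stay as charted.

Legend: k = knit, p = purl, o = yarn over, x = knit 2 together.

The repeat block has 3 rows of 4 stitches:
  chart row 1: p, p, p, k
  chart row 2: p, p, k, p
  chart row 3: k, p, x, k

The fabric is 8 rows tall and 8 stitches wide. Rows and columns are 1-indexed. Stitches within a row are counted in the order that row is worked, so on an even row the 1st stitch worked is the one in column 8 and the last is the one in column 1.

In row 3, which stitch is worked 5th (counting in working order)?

== STITCH ==
k

Derivation:
For row 3: chart row = ((3-1) mod 3) + 1 = 3; this is a RS (odd) row.
Chart row 3 tiled across columns 1-8: k p x k k p x k
RS: work column 1 to column 8, symbols as charted — the tiled row is the row as worked.
Stitch 5 in working order -> k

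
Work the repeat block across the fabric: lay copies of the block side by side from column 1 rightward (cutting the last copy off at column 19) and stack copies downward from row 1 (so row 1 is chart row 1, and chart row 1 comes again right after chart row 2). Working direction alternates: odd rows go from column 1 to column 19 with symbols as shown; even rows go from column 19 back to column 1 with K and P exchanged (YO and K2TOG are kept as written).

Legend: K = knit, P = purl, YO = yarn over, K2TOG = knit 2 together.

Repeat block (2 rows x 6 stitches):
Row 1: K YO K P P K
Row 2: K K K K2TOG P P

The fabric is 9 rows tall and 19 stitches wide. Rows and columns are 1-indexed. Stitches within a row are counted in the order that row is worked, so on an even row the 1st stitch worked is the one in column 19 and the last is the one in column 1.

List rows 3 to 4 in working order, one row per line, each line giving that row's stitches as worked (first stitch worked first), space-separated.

Result:
K YO K P P K K YO K P P K K YO K P P K K
P K K K2TOG P P P K K K2TOG P P P K K K2TOG P P P

Derivation:
Row 3: chart row 1, RS - tile across columns 1-19 and work as-is.
Row 4: chart row 2, WS - tiled (columns 1-19): K K K K2TOG P P K K K K2TOG P P K K K K2TOG P P K; work from column 19 back to 1 with K<->P swapped.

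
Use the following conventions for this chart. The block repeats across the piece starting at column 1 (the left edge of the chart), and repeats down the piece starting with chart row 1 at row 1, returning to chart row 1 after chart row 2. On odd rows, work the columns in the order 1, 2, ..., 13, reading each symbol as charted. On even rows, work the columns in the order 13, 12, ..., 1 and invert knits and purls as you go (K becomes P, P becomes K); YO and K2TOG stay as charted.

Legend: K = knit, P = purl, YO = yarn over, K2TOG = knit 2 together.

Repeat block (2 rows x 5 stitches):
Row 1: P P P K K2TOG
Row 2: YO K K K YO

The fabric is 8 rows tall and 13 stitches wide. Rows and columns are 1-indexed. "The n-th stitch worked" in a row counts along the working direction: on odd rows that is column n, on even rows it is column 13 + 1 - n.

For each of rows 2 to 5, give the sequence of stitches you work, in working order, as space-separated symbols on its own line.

Row 2: chart row 2, WS - tiled (columns 1-13): YO K K K YO YO K K K YO YO K K; work from column 13 back to 1 with K<->P swapped.
Row 3: chart row 1, RS - tile across columns 1-13 and work as-is.
Row 4: chart row 2, WS - tiled (columns 1-13): YO K K K YO YO K K K YO YO K K; work from column 13 back to 1 with K<->P swapped.
Row 5: chart row 1, RS - tile across columns 1-13 and work as-is.

== ROWS AS WORKED ==
P P YO YO P P P YO YO P P P YO
P P P K K2TOG P P P K K2TOG P P P
P P YO YO P P P YO YO P P P YO
P P P K K2TOG P P P K K2TOG P P P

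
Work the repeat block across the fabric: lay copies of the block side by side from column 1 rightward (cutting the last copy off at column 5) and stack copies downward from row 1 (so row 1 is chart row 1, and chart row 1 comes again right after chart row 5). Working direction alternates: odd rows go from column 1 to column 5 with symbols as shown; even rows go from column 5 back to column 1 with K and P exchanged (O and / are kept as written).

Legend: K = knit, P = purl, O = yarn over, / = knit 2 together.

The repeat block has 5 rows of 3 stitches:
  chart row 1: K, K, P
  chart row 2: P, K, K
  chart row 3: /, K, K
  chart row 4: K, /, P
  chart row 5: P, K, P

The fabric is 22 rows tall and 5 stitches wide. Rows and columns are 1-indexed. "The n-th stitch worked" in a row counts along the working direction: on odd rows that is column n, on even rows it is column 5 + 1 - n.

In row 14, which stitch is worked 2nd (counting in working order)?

Result:
P

Derivation:
Row 14: (14-1) mod 5 = 3, so use chart row 4. Even row -> WS.
Chart row 4 tiled across columns 1-5: K / P K /
WS row: flip the tiled sequence (start at column 5) and apply K<->P; O and / stay.
Row 14 as worked: / P K / P
The 2nd stitch worked is P.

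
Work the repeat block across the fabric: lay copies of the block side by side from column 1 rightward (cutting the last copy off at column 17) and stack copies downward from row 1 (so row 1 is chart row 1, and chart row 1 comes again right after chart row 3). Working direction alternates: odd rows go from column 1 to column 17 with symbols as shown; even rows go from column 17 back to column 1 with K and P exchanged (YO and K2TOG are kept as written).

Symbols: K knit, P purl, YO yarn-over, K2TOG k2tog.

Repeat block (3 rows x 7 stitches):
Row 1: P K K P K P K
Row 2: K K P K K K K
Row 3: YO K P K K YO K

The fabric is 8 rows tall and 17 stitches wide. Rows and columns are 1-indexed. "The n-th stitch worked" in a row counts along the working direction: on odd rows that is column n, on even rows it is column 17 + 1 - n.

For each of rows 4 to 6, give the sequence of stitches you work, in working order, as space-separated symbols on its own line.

Row 4: chart row 1, WS - tiled (columns 1-17): P K K P K P K P K K P K P K P K K; work from column 17 back to 1 with K<->P swapped.
Row 5: chart row 2, RS - tile across columns 1-17 and work as-is.
Row 6: chart row 3, WS - tiled (columns 1-17): YO K P K K YO K YO K P K K YO K YO K P; work from column 17 back to 1 with K<->P swapped.

== ROWS AS WORKED ==
P P K P K P K P P K P K P K P P K
K K P K K K K K K P K K K K K K P
K P YO P YO P P K P YO P YO P P K P YO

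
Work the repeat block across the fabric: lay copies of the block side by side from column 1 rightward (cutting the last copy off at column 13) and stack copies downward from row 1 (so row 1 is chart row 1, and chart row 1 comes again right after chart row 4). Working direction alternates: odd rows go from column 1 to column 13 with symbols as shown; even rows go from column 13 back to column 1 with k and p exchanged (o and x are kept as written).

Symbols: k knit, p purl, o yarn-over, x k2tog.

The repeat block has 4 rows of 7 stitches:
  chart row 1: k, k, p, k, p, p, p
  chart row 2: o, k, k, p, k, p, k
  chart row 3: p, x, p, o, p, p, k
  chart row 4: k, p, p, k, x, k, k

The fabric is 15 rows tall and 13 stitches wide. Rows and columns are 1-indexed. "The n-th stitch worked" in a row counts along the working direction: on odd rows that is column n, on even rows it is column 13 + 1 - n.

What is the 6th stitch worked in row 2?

== STITCH ==
o

Derivation:
Row 2: (2-1) mod 4 = 1, so use chart row 2. Even row -> WS.
Chart row 2 tiled across columns 1-13: o k k p k p k o k k p k p
WS: work from column 13 back to column 1 (reverse the tiled row), swapping k<->p (o and x unchanged).
Row 2 as worked: k p k p p o p k p k p p o
Stitch 6 in working order -> o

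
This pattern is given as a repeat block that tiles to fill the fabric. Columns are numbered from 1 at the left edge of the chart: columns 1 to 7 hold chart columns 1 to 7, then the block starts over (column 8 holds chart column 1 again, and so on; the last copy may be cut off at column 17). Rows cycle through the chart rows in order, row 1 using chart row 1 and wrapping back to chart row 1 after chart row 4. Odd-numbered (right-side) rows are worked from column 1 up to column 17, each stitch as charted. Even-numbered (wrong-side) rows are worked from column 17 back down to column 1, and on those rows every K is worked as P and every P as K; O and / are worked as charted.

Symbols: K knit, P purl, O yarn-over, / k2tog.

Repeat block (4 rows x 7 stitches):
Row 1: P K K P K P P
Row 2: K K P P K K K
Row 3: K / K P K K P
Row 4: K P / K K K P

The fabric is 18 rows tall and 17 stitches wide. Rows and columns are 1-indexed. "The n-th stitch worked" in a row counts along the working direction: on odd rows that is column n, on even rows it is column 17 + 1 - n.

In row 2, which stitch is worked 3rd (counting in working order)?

For row 2: chart row = ((2-1) mod 4) + 1 = 2; this is a WS (even) row.
Chart row 2 tiled across columns 1-17: K K P P K K K K K P P K K K K K P
WS row: flip the tiled sequence (start at column 17) and apply K<->P; O and / stay.
Row 2 as worked: K P P P P P K K P P P P P K K P P
Counting 3 along the worked row gives P.

Stitch:
P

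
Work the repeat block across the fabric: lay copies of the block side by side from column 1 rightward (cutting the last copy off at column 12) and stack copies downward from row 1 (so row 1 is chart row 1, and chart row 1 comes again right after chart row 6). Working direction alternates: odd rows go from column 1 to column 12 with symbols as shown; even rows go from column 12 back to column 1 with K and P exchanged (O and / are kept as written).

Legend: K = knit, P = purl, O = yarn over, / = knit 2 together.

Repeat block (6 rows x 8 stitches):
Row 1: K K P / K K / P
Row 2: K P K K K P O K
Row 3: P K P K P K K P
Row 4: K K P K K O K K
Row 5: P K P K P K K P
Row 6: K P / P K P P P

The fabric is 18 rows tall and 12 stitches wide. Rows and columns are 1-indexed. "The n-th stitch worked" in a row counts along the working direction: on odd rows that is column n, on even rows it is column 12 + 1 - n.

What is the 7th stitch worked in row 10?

Stitch:
O

Derivation:
For row 10: chart row = ((10-1) mod 6) + 1 = 4; this is a WS (even) row.
Chart row 4 tiled across columns 1-12: K K P K K O K K K K P K
Wrong side: read the tiled row from column 12 down to 1 and exchange K with P (leave O, /).
Row 10 as worked: P K P P P P O P P K P P
The 7th stitch worked is O.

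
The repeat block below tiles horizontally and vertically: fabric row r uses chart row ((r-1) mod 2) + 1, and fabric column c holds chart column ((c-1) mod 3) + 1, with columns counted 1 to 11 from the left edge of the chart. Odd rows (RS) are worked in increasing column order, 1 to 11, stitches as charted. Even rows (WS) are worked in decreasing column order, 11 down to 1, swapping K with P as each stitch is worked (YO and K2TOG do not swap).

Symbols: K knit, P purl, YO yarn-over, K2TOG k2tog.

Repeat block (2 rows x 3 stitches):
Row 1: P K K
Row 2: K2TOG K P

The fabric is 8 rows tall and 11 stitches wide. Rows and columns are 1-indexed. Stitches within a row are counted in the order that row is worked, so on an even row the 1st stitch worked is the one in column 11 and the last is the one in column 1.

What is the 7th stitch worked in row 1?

== STITCH ==
P

Derivation:
Row 1 uses chart row ((1-1) mod 2)+1 = 1. Row 1 is odd, so RS.
Chart row 1 tiled across columns 1-11: P K K P K K P K K P K
Right side: take the tiled row as-is (worked left to right from column 1).
Counting 7 along the worked row gives P.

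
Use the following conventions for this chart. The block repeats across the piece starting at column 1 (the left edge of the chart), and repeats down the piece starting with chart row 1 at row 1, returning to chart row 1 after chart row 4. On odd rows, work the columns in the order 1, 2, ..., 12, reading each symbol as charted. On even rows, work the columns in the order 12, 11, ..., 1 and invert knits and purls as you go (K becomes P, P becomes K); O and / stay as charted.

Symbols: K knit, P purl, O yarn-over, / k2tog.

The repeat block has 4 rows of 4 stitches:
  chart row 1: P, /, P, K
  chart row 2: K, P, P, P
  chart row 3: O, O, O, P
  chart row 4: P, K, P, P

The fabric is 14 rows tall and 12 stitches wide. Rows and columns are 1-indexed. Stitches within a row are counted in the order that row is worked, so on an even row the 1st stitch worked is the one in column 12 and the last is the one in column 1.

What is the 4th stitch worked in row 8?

Row 8 uses chart row ((8-1) mod 4)+1 = 4. Row 8 is even, so WS.
Chart row 4 tiled across columns 1-12: P K P P P K P P P K P P
WS: work from column 12 back to column 1 (reverse the tiled row), swapping K<->P (O and / unchanged).
Row 8 as worked: K K P K K K P K K K P K
Counting 4 along the worked row gives K.

Stitch:
K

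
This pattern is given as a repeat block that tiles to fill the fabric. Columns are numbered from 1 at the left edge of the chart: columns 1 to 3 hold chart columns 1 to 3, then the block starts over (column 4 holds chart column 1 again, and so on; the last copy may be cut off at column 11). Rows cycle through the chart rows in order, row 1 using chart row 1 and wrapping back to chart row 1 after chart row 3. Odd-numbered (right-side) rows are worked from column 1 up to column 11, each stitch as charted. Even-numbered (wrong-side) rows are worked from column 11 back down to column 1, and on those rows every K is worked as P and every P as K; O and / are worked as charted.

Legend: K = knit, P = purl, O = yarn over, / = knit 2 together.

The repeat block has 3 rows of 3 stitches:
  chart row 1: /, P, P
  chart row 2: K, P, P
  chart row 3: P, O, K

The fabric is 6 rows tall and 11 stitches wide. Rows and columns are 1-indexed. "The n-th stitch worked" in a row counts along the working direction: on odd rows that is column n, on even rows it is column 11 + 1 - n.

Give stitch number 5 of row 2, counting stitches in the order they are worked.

Stitch:
P

Derivation:
Row 2 uses chart row ((2-1) mod 3)+1 = 2. Row 2 is even, so WS.
Chart row 2 tiled across columns 1-11: K P P K P P K P P K P
WS: work from column 11 back to column 1 (reverse the tiled row), swapping K<->P (O and / unchanged).
Row 2 as worked: K P K K P K K P K K P
Counting 5 along the worked row gives P.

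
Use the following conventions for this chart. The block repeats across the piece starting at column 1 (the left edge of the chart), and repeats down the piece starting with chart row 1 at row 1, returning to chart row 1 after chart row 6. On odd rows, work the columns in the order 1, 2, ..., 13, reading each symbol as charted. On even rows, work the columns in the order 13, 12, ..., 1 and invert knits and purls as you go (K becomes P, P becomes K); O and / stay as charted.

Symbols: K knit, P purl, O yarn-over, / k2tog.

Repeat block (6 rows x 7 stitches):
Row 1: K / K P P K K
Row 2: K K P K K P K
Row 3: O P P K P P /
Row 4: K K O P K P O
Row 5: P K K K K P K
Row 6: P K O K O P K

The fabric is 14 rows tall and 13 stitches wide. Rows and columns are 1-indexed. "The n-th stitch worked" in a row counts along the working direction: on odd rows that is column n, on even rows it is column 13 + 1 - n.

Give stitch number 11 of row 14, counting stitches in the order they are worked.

Row 14: (14-1) mod 6 = 1, so use chart row 2. Even row -> WS.
Chart row 2 tiled across columns 1-13: K K P K K P K K K P K K P
WS row: flip the tiled sequence (start at column 13) and apply K<->P; O and / stay.
Row 14 as worked: K P P K P P P K P P K P P
Counting 11 along the worked row gives K.

== STITCH ==
K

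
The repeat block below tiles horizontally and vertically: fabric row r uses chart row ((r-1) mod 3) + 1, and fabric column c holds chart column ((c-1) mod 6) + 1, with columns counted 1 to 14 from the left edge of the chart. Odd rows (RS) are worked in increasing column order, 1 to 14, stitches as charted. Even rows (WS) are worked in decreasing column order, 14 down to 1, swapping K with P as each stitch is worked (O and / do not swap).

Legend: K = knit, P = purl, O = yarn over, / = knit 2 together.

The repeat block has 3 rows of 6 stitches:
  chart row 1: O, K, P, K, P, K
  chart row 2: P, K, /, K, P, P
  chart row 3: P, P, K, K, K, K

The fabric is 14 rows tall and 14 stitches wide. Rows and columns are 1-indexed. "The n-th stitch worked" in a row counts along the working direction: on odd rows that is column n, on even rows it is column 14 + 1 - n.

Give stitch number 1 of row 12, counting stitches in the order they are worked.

For row 12: chart row = ((12-1) mod 3) + 1 = 3; this is a WS (even) row.
Chart row 3 tiled across columns 1-14: P P K K K K P P K K K K P P
WS: work from column 14 back to column 1 (reverse the tiled row), swapping K<->P (O and / unchanged).
Row 12 as worked: K K P P P P K K P P P P K K
The 1st stitch worked is K.

Stitch:
K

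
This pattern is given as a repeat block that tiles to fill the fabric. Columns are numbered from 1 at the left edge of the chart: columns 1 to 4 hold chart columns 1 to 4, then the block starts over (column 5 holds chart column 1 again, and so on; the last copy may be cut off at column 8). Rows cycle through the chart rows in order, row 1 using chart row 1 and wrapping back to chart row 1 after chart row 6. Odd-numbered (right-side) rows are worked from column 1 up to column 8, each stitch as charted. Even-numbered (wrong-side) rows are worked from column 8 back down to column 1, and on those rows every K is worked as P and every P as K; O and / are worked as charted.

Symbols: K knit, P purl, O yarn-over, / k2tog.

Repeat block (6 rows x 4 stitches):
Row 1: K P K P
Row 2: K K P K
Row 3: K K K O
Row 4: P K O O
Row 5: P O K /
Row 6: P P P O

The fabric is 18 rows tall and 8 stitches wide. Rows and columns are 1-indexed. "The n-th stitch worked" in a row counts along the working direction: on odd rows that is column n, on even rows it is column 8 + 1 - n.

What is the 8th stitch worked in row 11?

Row 11 uses chart row ((11-1) mod 6)+1 = 5. Row 11 is odd, so RS.
Chart row 5 tiled across columns 1-8: P O K / P O K /
RS: work column 1 to column 8, symbols as charted — the tiled row is the row as worked.
Counting 8 along the worked row gives /.

Result:
/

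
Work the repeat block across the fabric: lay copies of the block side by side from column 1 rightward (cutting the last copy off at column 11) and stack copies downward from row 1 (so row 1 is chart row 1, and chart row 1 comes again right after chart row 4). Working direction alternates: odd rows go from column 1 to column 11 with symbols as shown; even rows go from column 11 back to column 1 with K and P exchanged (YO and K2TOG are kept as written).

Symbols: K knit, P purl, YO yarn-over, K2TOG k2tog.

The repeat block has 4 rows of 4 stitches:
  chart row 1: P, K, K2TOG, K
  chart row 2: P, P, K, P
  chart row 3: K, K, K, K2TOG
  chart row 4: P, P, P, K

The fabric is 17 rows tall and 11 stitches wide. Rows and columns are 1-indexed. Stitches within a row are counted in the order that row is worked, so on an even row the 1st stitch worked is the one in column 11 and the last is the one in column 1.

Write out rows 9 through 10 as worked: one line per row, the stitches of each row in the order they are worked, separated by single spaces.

Row 9: chart row 1, RS - tile across columns 1-11 and work as-is.
Row 10: chart row 2, WS - tiled (columns 1-11): P P K P P P K P P P K; work from column 11 back to 1 with K<->P swapped.

Rows as worked:
P K K2TOG K P K K2TOG K P K K2TOG
P K K K P K K K P K K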